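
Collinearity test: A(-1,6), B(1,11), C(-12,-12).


-1*(11+ 12) + 1*(-12-6) - 12*(6-11)
= -23 - 18 + 60 = 19

No, not collinear (determinant = 19)


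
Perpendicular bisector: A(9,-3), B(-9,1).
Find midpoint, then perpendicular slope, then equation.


Midpoint = (0, -1)
Slope of AB = dy/dx = 4/(-18) = -0.2222
Perp slope = -dx/dy = 18/4 = 4.5000
b = My - (perp slope)*Mx = -1 + (-18*0)/4 = -1 + 0 = -1.0000

y = 4.5000x - 1.0000


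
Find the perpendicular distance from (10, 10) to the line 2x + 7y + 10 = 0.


|2*10 + 7*10 + 10| = |100| = 100
sqrt(4 + 49) = sqrt(53) = 7.2801
d = 100/sqrt(53) = 13.7361

13.7361


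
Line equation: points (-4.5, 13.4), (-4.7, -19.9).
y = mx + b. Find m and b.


m = (-33.3)/(-0.2) = 166.5000
b = y1 - m*x1 = 13.4 - (-33.3*(-4.5))/(-0.2) = 13.4 + 749.2500 = 762.6500

y = 166.5000x + 762.6500


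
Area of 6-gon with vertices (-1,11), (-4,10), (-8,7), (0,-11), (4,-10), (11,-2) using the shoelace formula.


sum(xi*y_{i+1}) = -1*10 - 4*7 - 8*(-11) + 0*(-10) + 4*(-2) + 11*11 = 163
sum(yi*x_{i+1}) = 11*(-4) + 10*(-8) + 7*0 - 11*4 - 10*11 - 2*(-1) = -276
Area = |163 + 276|/2 = 439/2 = 219.5000

219.5000 sq units


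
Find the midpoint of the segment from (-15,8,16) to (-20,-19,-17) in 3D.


Mx = (-15- 20)/2 = -17.5000
My = (8- 19)/2 = -5.5000
Mz = (16- 17)/2 = -0.5000

M = (-17.5000, -5.5000, -0.5000)


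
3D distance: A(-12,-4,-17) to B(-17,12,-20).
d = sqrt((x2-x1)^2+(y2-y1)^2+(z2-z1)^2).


dx=-5, dy=16, dz=-3
d = sqrt(25+256+9) = sqrt(290) = 17.0294

17.0294


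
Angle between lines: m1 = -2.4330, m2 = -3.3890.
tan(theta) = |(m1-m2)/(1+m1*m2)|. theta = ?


m1-m2 = 0.956
1+m1*m2 = 9.245437
tan(theta) = |0.956/9.245437| = 0.103402
theta = arctan(|0.956/9.245437|) = 5.9035 degrees (acute angle)

5.9035 degrees


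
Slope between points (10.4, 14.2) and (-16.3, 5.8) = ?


dy = 5.8 - 14.2 = -8.4
dx = -16.3 - 10.4 = -26.7
m = -8.4/(-26.7) = 0.3146

m = 0.3146


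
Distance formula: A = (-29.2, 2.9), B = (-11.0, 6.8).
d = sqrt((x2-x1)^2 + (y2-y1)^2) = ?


dx = -11.0 + 29.2 = 18.2
dy = 6.8 - 2.9 = 3.9
d = sqrt(331.24 + 15.21) = sqrt(346.45) = 18.6132

18.6132


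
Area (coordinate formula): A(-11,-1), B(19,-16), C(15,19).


-11*(-16-19) = 385
19*(19+ 1) = 380
15*(-1+ 16) = 225
sum = 990
Area = |990|/2 = 495.0000

495.0000 sq units


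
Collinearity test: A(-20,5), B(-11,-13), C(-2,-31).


-20*(-13+ 31) - 11*(-31-5) - 2*(5+ 13)
= -360 + 396 - 36 = 0

Yes, collinear (determinant = 0)


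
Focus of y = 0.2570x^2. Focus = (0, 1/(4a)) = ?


a = 0.2570
4a = 1.0280
focus = (0, 1/1.0280) = (0, 0.9728)

Focus = (0, 0.9728)


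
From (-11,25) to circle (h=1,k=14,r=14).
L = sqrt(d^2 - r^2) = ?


d = sqrt((-11-1)^2 + (25-14)^2) = sqrt(144+121) = 16.2788
L = sqrt(265.0000 - 196) = sqrt(69.0000) = 8.3066

8.3066


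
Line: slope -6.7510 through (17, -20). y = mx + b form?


y + 20 = -6.7510(x - 17)
y = -6.7510x - 20 + 6.7510*17
y = -6.7510x + 94.7670

y = -6.7510x + 94.7670


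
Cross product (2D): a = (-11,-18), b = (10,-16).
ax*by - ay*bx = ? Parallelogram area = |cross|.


cross = -11*(-16) + 18*10 = 176 + 180 = 356
Parallelogram area = |356| = 356

cross = 356, parallelogram area = 356


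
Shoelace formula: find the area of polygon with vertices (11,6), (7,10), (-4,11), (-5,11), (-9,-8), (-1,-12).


sum(xi*y_{i+1}) = 11*10 + 7*11 - 4*11 - 5*(-8) - 9*(-12) - 1*6 = 285
sum(yi*x_{i+1}) = 6*7 + 10*(-4) + 11*(-5) + 11*(-9) - 8*(-1) - 12*11 = -276
Area = |285 + 276|/2 = 561/2 = 280.5000

280.5000 sq units


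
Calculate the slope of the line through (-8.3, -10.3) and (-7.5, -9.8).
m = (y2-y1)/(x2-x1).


dy = -9.8 + 10.3 = 0.5
dx = -7.5 + 8.3 = 0.8
m = 0.5/0.8 = 0.6250

m = 0.6250


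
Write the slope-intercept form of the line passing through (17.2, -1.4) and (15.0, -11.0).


m = (-9.6)/(-2.2) = 4.3636
b = y1 - m*x1 = -1.4 - (-9.6*17.2)/(-2.2) = -1.4 - 75.0545 = -76.4545

y = 4.3636x - 76.4545


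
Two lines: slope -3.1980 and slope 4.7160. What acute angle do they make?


m1-m2 = -7.914
1+m1*m2 = -14.081768
tan(theta) = |-7.914/(-14.081768)| = 0.562003
theta = arctan(|-7.914/(-14.081768)|) = 29.3361 degrees (acute angle)

29.3361 degrees


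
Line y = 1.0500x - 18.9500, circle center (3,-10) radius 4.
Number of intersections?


Substitute y = 1.0500x - 18.9500: (x-3)^2 + (1.0500x- 18.9500+ 10)^2 = 16
Expand to Ax^2 + Bx + C = 0, where b-k = -8.95
A = 1+m^2 = 2.1025
B = 2(m(b-k) - h) = 2(1.0500*(-8.95) - 3) = -24.795
C = h^2 + (b-k)^2 - r^2 = 9 + 80.1025 - 16 = 73.1025
disc = B^2-4AC = 614.7920 - 614.7920 = 0
disc = 0

1 intersection point (tangent)


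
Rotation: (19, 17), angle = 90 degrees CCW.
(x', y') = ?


cos(90) = 0, sin(90) = 1
x' = 19*0 - 17*1 = -17
y' = 19*1 + 17*0 = 19

(-17, 19)


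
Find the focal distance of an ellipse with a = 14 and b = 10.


c^2 = 14^2 - 10^2 = 196 - 100 = 96
c = sqrt(96) = 9.7980

c = 9.7980


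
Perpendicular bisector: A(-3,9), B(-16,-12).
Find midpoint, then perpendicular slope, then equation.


Midpoint = (-9.5, -1.5)
Slope of AB = dy/dx = -21/(-13) = 1.6154
Perp slope = -dx/dy = -13/21 = -0.6190
b = My - (perp slope)*Mx = -1.5 + (-13*(-9.5))/(-21) = -1.5 - 5.8810 = -7.3810

y = -0.6190x - 7.3810


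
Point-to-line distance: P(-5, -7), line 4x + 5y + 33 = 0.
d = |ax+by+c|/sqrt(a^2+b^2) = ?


|4*(-5) + 5*(-7) + 33| = |-22| = 22
sqrt(16 + 25) = sqrt(41) = 6.4031
d = 22/sqrt(41) = 3.4358

3.4358


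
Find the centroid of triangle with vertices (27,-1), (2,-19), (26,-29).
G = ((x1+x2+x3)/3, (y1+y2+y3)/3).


Gx = (27+2+26)/3 = 55/3 = 18.3333
Gy = (-1- 19- 29)/3 = -49/3 = -16.3333

G = (18.3333, -16.3333)


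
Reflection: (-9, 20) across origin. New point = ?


Reflection rule for origin: (-x, -y)
(-9, 20) -> (9, -20)

(9, -20)


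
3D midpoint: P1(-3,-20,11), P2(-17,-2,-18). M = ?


Mx = (-3- 17)/2 = -10.0000
My = (-20- 2)/2 = -11.0000
Mz = (11- 18)/2 = -3.5000

M = (-10.0000, -11.0000, -3.5000)


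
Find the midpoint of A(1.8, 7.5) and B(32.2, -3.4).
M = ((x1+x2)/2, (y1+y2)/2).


Mx = (1.8 + 32.2)/2 = 34.0/2 = 17.0000
My = (7.5 - 3.4)/2 = 4.1/2 = 2.0500

(17.0000, 2.0500)


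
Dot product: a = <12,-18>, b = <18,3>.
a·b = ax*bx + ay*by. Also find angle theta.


a·b = 12*18 - 18*3 = 216 - 54 = 162
|a| = sqrt(144+324) = 21.6333
|b| = sqrt(324+9) = 18.2483
cos(theta) = 162/(sqrt(468)*sqrt(333)) = 162/sqrt(155844) = 0.410365
theta = arccos(162/sqrt(155844)) = 65.7723 degrees

a·b = 162, theta = 65.7723 deg


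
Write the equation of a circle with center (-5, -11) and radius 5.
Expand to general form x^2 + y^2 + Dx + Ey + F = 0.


(x+ 5)^2 + (y+ 11)^2 = 5^2
D = -2h = 10, E = -2k = 22
F = h^2+k^2-r^2 = 25+121-25 = 121

x^2 + y^2 + 10x + 22y + 121 = 0


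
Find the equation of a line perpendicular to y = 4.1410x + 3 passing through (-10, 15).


Perpendicular slope = -1/m1 = -1/4.1410 = -0.2415
b2 = y0 - m2*x0 = 15 - 10/4.1410 = 15 - 2.4149 = 12.5851

y = -0.2415x + 12.5851


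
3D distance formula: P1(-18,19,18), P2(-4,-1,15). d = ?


dx=14, dy=-20, dz=-3
d = sqrt(196+400+9) = sqrt(605) = 24.5967

24.5967


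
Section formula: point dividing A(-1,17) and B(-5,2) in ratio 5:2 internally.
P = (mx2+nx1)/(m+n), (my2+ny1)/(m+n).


Px = (5*(-5) + 2*(-1))/7 = -27/7 = -3.8571
Py = (5*2 + 2*17)/7 = 44/7 = 6.2857

P = (-3.8571, 6.2857)


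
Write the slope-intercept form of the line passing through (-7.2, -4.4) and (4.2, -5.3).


m = (-0.9)/(11.4) = -0.0789
b = y1 - m*x1 = -4.4 - (-0.9*(-7.2))/(11.4) = -4.4 - 0.5684 = -4.9684

y = -0.0789x - 4.9684


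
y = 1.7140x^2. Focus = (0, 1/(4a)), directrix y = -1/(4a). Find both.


a = 1.7140
1/(4a) = 0.1459
Focus = (0, 0.1459)
Directrix: y = -0.1459

Focus = (0, 0.1459), Directrix: y = -0.1459


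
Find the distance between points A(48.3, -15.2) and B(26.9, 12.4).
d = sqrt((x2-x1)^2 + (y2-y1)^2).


dx = 26.9 - 48.3 = -21.4
dy = 12.4 + 15.2 = 27.6
d = sqrt(457.96 + 761.76) = sqrt(1219.72) = 34.9245

34.9245


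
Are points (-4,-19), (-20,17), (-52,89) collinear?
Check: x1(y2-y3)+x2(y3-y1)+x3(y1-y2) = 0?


-4*(17-89) - 20*(89+ 19) - 52*(-19-17)
= 288 - 2160 + 1872 = 0

Yes, collinear (determinant = 0)


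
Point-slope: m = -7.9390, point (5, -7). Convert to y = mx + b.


y + 7 = -7.9390(x - 5)
y = -7.9390x - 7 + 7.9390*5
y = -7.9390x + 32.6950

y = -7.9390x + 32.6950


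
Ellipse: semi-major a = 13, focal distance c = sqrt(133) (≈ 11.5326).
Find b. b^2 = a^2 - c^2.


b^2 = 13^2 - (sqrt(133))^2 = 169 - 133 = 36
b = sqrt(36) = 6

b = 6


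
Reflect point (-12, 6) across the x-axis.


Reflection rule for x-axis: (x, -y)
(-12, 6) -> (-12, -6)

(-12, -6)


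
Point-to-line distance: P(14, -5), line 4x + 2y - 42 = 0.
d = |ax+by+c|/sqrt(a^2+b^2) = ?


|4*14 + 2*(-5) - 42| = |4| = 4
sqrt(16 + 4) = sqrt(20) = 4.4721
d = 4/sqrt(20) = 0.8944

0.8944


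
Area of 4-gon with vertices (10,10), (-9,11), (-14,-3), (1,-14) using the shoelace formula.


sum(xi*y_{i+1}) = 10*11 - 9*(-3) - 14*(-14) + 1*10 = 343
sum(yi*x_{i+1}) = 10*(-9) + 11*(-14) - 3*1 - 14*10 = -387
Area = |343 + 387|/2 = 730/2 = 365.0000

365.0000 sq units


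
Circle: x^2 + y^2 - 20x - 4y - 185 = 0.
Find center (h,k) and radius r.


h = -D/2 = 20/2 = 10
k = -E/2 = 4/2 = 2
r^2 = h^2 + k^2 - F = 100 + 4 + 185 = 289
r = 17

Center (10, 2), radius = 17


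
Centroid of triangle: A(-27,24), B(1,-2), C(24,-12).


Gx = (-27+1+24)/3 = -2/3 = -0.6667
Gy = (24- 2- 12)/3 = 10/3 = 3.3333

G = (-0.6667, 3.3333)


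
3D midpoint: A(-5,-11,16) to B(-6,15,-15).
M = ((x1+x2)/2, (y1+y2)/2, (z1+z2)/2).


Mx = (-5- 6)/2 = -5.5000
My = (-11+15)/2 = 2.0000
Mz = (16- 15)/2 = 0.5000

M = (-5.5000, 2.0000, 0.5000)


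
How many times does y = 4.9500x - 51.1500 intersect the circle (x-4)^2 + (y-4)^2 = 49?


Substitute y = 4.9500x - 51.1500: (x-4)^2 + (4.9500x- 51.1500-4)^2 = 49
Expand to Ax^2 + Bx + C = 0, where b-k = -55.15
A = 1+m^2 = 25.5025
B = 2(m(b-k) - h) = 2(4.9500*(-55.15) - 4) = -553.985
C = h^2 + (b-k)^2 - r^2 = 16 + 3041.5225 - 49 = 3008.5225
disc = B^2-4AC = 306899.3802 - 306899.3802 = 0
disc = 0

1 intersection point (tangent)


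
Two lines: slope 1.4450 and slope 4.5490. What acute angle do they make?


m1-m2 = -3.104
1+m1*m2 = 7.573305
tan(theta) = |-3.104/7.573305| = 0.409861
theta = arctan(|-3.104/7.573305|) = 22.2868 degrees (acute angle)

22.2868 degrees


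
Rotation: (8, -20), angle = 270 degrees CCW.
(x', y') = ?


cos(270) = 0, sin(270) = -1
x' = 8*0 + 20*(-1) = -20
y' = 8*(-1) - 20*0 = -8

(-20, -8)


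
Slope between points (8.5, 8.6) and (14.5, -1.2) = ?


dy = -1.2 - 8.6 = -9.8
dx = 14.5 - 8.5 = 6.0
m = -9.8/6.0 = -1.6333

m = -1.6333


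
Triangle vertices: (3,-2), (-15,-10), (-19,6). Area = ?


3*(-10-6) = -48
-15*(6+ 2) = -120
-19*(-2+ 10) = -152
sum = -320
Area = |-320|/2 = 160.0000

160.0000 sq units


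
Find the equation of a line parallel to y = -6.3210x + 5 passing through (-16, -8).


Parallel lines have equal slopes.
m2 = -6.3210
b2 = -8 + 6.3210*(-16) = -109.1360

y = -6.3210x - 109.1360


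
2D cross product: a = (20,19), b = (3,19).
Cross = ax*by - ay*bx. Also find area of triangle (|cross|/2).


cross = 20*19 - 19*3 = 380 - 57 = 323
Triangle area = |323|/2 = 323/2 = 161.5000

cross = 323, triangle area = 161.5000


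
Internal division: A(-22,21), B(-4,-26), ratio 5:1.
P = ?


Px = (5*(-4) + 1*(-22))/6 = -42/6 = -7.0000
Py = (5*(-26) + 1*21)/6 = -109/6 = -18.1667

P = (-7.0000, -18.1667)


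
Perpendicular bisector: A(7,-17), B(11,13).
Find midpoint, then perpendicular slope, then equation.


Midpoint = (9, -2)
Slope of AB = dy/dx = 30/4 = 7.5000
Perp slope = -dx/dy = -4/30 = -0.1333
b = My - (perp slope)*Mx = -2 + (4*9)/30 = -2 + 1.2000 = -0.8000

y = -0.1333x - 0.8000


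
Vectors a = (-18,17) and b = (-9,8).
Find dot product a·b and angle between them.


a·b = -18*(-9) + 17*8 = 162 + 136 = 298
|a| = sqrt(324+289) = 24.7588
|b| = sqrt(81+64) = 12.0416
cos(theta) = 298/(sqrt(613)*sqrt(145)) = 298/sqrt(88885) = 0.999544
theta = arccos(298/sqrt(88885)) = 1.7299 degrees

a·b = 298, theta = 1.7299 deg


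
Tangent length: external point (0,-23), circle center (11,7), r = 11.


d = sqrt((0-11)^2 + (-23-7)^2) = sqrt(121+900) = 31.9531
L = sqrt(1021.0000 - 121) = sqrt(900.0000) = 30.0000

30.0000


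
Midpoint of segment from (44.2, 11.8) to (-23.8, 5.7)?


Mx = (44.2 - 23.8)/2 = 20.4/2 = 10.2000
My = (11.8 + 5.7)/2 = 17.5/2 = 8.7500

(10.2000, 8.7500)


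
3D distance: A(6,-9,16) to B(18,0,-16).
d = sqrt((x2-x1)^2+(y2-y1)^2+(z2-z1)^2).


dx=12, dy=9, dz=-32
d = sqrt(144+81+1024) = sqrt(1249) = 35.3412

35.3412


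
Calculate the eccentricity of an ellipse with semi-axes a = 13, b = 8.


c = sqrt(169-64) = sqrt(105) = 10.2470
e = c/a = sqrt(105)/13 = 0.7882

e = 0.7882


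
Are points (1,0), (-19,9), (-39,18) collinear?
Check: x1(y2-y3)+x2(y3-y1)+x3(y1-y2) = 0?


1*(9-18) - 19*(18-0) - 39*(0-9)
= -9 - 342 + 351 = 0

Yes, collinear (determinant = 0)


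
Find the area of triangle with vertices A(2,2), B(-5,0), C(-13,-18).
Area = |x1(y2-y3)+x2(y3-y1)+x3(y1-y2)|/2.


2*(0+ 18) = 36
-5*(-18-2) = 100
-13*(2-0) = -26
sum = 110
Area = |110|/2 = 55.0000

55.0000 sq units


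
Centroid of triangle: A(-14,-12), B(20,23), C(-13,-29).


Gx = (-14+20- 13)/3 = -7/3 = -2.3333
Gy = (-12+23- 29)/3 = -18/3 = -6.0000

G = (-2.3333, -6.0000)


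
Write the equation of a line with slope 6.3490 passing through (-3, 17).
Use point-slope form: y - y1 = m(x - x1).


y - 17 = 6.3490(x + 3)
y = 6.3490x + 17 - 6.3490*(-3)
y = 6.3490x + 36.0470

y = 6.3490x + 36.0470


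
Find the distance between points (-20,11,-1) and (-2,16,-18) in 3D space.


dx=18, dy=5, dz=-17
d = sqrt(324+25+289) = sqrt(638) = 25.2587

25.2587


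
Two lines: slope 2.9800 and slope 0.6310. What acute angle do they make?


m1-m2 = 2.349
1+m1*m2 = 2.88038
tan(theta) = |2.349/2.88038| = 0.815517
theta = arctan(|2.349/2.88038|) = 39.1978 degrees (acute angle)

39.1978 degrees


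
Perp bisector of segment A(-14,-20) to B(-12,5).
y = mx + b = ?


Midpoint = (-13, -7.5)
Slope of AB = dy/dx = 25/2 = 12.5000
Perp slope = -dx/dy = -2/25 = -0.0800
b = My - (perp slope)*Mx = -7.5 + (2*(-13))/25 = -7.5 - 1.0400 = -8.5400

y = -0.0800x - 8.5400


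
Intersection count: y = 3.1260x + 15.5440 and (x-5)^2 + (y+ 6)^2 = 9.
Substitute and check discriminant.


Substitute y = 3.1260x + 15.5440: (x-5)^2 + (3.1260x+15.5440+ 6)^2 = 9
Expand to Ax^2 + Bx + C = 0, where b-k = 21.544
A = 1+m^2 = 10.771876
B = 2(m(b-k) - h) = 2(3.1260*21.544 - 5) = 124.693088
C = h^2 + (b-k)^2 - r^2 = 25 + 464.143936 - 9 = 480.143936
disc = B^2-4AC = 15548.3662 - 20688.2038 = -5139.8376
disc < 0

0 intersection points


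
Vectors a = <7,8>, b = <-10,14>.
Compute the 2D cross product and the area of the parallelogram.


cross = 7*14 - 8*(-10) = 98 + 80 = 178
Parallelogram area = |178| = 178

cross = 178, parallelogram area = 178


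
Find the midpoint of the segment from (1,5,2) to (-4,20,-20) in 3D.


Mx = (1- 4)/2 = -1.5000
My = (5+20)/2 = 12.5000
Mz = (2- 20)/2 = -9.0000

M = (-1.5000, 12.5000, -9.0000)


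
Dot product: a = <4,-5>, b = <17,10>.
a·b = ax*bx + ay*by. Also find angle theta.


a·b = 4*17 - 5*10 = 68 - 50 = 18
|a| = sqrt(16+25) = 6.4031
|b| = sqrt(289+100) = 19.7231
cos(theta) = 18/(sqrt(41)*sqrt(389)) = 18/sqrt(15949) = 0.142530
theta = arccos(18/sqrt(15949)) = 81.8057 degrees

a·b = 18, theta = 81.8057 deg


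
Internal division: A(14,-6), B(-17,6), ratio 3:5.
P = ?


Px = (3*(-17) + 5*14)/8 = 19/8 = 2.3750
Py = (3*6 + 5*(-6))/8 = -12/8 = -1.5000

P = (2.3750, -1.5000)


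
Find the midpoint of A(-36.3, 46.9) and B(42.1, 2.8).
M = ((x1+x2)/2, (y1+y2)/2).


Mx = (-36.3 + 42.1)/2 = 5.8/2 = 2.9000
My = (46.9 + 2.8)/2 = 49.7/2 = 24.8500

(2.9000, 24.8500)


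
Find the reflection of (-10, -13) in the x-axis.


Reflection rule for x-axis: (x, -y)
(-10, -13) -> (-10, 13)

(-10, 13)


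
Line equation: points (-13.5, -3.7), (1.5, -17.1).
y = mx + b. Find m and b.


m = (-13.4)/(15.0) = -0.8933
b = y1 - m*x1 = -3.7 - (-13.4*(-13.5))/(15.0) = -3.7 - 12.0600 = -15.7600

y = -0.8933x - 15.7600


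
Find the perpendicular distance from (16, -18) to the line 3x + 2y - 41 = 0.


|3*16 + 2*(-18) - 41| = |-29| = 29
sqrt(9 + 4) = sqrt(13) = 3.6056
d = 29/sqrt(13) = 8.0432

8.0432


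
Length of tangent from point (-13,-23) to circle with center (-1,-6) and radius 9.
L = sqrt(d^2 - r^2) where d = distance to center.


d = sqrt((-13+ 1)^2 + (-23+ 6)^2) = sqrt(144+289) = 20.8087
L = sqrt(433.0000 - 81) = sqrt(352.0000) = 18.7617

18.7617


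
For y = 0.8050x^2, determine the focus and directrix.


a = 0.8050
1/(4a) = 0.3106
Focus = (0, 0.3106)
Directrix: y = -0.3106

Focus = (0, 0.3106), Directrix: y = -0.3106


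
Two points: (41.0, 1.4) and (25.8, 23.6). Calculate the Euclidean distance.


dx = 25.8 - 41.0 = -15.2
dy = 23.6 - 1.4 = 22.2
d = sqrt(231.04 + 492.84) = sqrt(723.88) = 26.9050

26.9050


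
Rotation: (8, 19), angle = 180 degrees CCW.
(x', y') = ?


cos(180) = -1, sin(180) = 0
x' = 8*(-1) - 19*0 = -8
y' = 8*0 + 19*(-1) = -19

(-8, -19)


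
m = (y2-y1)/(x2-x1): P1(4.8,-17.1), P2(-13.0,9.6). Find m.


dy = 9.6 + 17.1 = 26.7
dx = -13.0 - 4.8 = -17.8
m = 26.7/(-17.8) = -1.5000

m = -1.5000


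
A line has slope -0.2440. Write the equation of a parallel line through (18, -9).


Parallel lines have equal slopes.
m2 = -0.2440
b2 = -9 + 0.2440*18 = -4.6080

y = -0.2440x - 4.6080


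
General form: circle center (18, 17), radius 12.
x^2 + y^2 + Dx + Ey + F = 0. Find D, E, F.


(x-18)^2 + (y-17)^2 = 12^2
D = -2h = -36, E = -2k = -34
F = h^2+k^2-r^2 = 324+289-144 = 469

D = -36, E = -34, F = 469


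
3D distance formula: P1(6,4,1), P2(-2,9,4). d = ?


dx=-8, dy=5, dz=3
d = sqrt(64+25+9) = sqrt(98) = 9.8995

9.8995


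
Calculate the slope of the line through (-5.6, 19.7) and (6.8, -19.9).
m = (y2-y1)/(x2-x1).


dy = -19.9 - 19.7 = -39.6
dx = 6.8 + 5.6 = 12.4
m = -39.6/12.4 = -3.1935

m = -3.1935


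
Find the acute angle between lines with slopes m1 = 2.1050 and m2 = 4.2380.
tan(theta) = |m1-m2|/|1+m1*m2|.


m1-m2 = -2.133
1+m1*m2 = 9.92099
tan(theta) = |-2.133/9.92099| = 0.214999
theta = arctan(|-2.133/9.92099|) = 12.1338 degrees (acute angle)

12.1338 degrees


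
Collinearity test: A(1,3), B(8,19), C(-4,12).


1*(19-12) + 8*(12-3) - 4*(3-19)
= 7 + 72 + 64 = 143

No, not collinear (determinant = 143)


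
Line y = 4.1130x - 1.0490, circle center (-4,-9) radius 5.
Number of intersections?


Substitute y = 4.1130x - 1.0490: (x+ 4)^2 + (4.1130x- 1.0490+ 9)^2 = 25
Expand to Ax^2 + Bx + C = 0, where b-k = 7.951
A = 1+m^2 = 17.916769
B = 2(m(b-k) - h) = 2(4.1130*7.951 + 4) = 73.404926
C = h^2 + (b-k)^2 - r^2 = 16 + 63.218401 - 25 = 54.218401
disc = B^2-4AC = 5388.2832 - 3885.6743 = 1502.6089
disc > 0

2 intersection points


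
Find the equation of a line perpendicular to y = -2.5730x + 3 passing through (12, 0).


Perpendicular slope = -1/m1 = -1/(-2.5730) = 0.3887
b2 = y0 - m2*x0 = 0 + 12/(-2.5730) = 0 - 4.6638 = -4.6638

y = 0.3887x - 4.6638


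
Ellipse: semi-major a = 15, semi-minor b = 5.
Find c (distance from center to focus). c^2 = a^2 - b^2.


c^2 = 15^2 - 5^2 = 225 - 25 = 200
c = sqrt(200) = 14.1421

c = 14.1421


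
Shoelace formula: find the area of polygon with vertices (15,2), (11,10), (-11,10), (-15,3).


sum(xi*y_{i+1}) = 15*10 + 11*10 - 11*3 - 15*2 = 197
sum(yi*x_{i+1}) = 2*11 + 10*(-11) + 10*(-15) + 3*15 = -193
Area = |197 + 193|/2 = 390/2 = 195.0000

195.0000 sq units


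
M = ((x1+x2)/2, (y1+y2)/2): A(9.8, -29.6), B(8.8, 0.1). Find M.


Mx = (9.8 + 8.8)/2 = 18.6/2 = 9.3000
My = (-29.6 + 0.1)/2 = -29.5/2 = -14.7500

(9.3000, -14.7500)


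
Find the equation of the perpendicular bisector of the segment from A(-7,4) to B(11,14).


Midpoint = (2, 9)
Slope of AB = dy/dx = 10/18 = 0.5556
Perp slope = -dx/dy = -18/10 = -1.8000
b = My - (perp slope)*Mx = 9 + (18*2)/10 = 9 + 3.6000 = 12.6000

y = -1.8000x + 12.6000


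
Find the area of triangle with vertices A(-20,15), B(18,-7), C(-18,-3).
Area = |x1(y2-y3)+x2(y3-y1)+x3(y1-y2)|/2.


-20*(-7+ 3) = 80
18*(-3-15) = -324
-18*(15+ 7) = -396
sum = -640
Area = |-640|/2 = 320.0000

320.0000 sq units


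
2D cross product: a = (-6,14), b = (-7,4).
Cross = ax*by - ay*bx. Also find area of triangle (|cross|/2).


cross = -6*4 - 14*(-7) = -24 + 98 = 74
Triangle area = |74|/2 = 74/2 = 37.0000

cross = 74, triangle area = 37.0000


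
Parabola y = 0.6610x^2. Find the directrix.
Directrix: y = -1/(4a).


a = 0.6610
1/(4a) = 0.3782
directrix: y = -0.3782 = -0.3782

y = -0.3782


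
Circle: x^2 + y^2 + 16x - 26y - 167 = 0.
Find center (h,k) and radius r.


h = -D/2 = -16/2 = -8
k = -E/2 = 26/2 = 13
r^2 = h^2 + k^2 - F = 64 + 169 + 167 = 400
r = 20

Center (-8, 13), radius = 20


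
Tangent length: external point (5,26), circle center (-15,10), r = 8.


d = sqrt((5+ 15)^2 + (26-10)^2) = sqrt(400+256) = 25.6125
L = sqrt(656.0000 - 64) = sqrt(592.0000) = 24.3311

24.3311


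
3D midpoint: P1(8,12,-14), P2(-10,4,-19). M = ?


Mx = (8- 10)/2 = -1.0000
My = (12+4)/2 = 8.0000
Mz = (-14- 19)/2 = -16.5000

M = (-1.0000, 8.0000, -16.5000)


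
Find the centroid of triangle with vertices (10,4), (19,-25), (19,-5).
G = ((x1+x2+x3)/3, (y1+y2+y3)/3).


Gx = (10+19+19)/3 = 48/3 = 16.0000
Gy = (4- 25- 5)/3 = -26/3 = -8.6667

G = (16.0000, -8.6667)


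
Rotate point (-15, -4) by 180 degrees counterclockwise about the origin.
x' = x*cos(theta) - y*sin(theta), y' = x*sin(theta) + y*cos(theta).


cos(180) = -1, sin(180) = 0
x' = -15*(-1) + 4*0 = 15
y' = -15*0 - 4*(-1) = 4

(15, 4)


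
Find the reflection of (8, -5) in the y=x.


Reflection rule for y=x: (y, x)
(8, -5) -> (-5, 8)

(-5, 8)


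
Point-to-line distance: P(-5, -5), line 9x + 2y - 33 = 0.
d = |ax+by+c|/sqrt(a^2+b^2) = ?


|9*(-5) + 2*(-5) - 33| = |-88| = 88
sqrt(81 + 4) = sqrt(85) = 9.2195
d = 88/sqrt(85) = 9.5449

9.5449


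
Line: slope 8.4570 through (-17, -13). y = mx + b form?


y + 13 = 8.4570(x + 17)
y = 8.4570x - 13 - 8.4570*(-17)
y = 8.4570x + 130.7690

y = 8.4570x + 130.7690


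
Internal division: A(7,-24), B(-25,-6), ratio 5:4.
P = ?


Px = (5*(-25) + 4*7)/9 = -97/9 = -10.7778
Py = (5*(-6) + 4*(-24))/9 = -126/9 = -14.0000

P = (-10.7778, -14.0000)


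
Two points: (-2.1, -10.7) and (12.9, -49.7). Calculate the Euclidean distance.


dx = 12.9 + 2.1 = 15.0
dy = -49.7 + 10.7 = -39.0
d = sqrt(225.0 + 1521.0) = sqrt(1746.0) = 41.7852

41.7852


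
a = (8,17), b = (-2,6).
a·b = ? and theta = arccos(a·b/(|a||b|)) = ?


a·b = 8*(-2) + 17*6 = -16 + 102 = 86
|a| = sqrt(64+289) = 18.7883
|b| = sqrt(4+36) = 6.3246
cos(theta) = 86/(sqrt(353)*sqrt(40)) = 86/sqrt(14120) = 0.723738
theta = arccos(86/sqrt(14120)) = 43.6361 degrees

a·b = 86, theta = 43.6361 deg


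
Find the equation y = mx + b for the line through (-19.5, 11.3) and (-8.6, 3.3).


m = (-8.0)/(10.9) = -0.7339
b = y1 - m*x1 = 11.3 - (-8.0*(-19.5))/(10.9) = 11.3 - 14.3119 = -3.0119

y = -0.7339x - 3.0119


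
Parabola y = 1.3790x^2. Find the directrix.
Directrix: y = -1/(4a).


a = 1.3790
1/(4a) = 0.1813
directrix: y = -0.1813 = -0.1813

y = -0.1813


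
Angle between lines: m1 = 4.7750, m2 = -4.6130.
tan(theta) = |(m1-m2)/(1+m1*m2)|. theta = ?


m1-m2 = 9.388
1+m1*m2 = -21.027075
tan(theta) = |9.388/(-21.027075)| = 0.446472
theta = arctan(|9.388/(-21.027075)|) = 24.0594 degrees (acute angle)

24.0594 degrees


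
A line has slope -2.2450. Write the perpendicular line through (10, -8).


Perpendicular slope = -1/m1 = -1/(-2.2450) = 0.4454
b2 = y0 - m2*x0 = -8 + 10/(-2.2450) = -8 - 4.4543 = -12.4543

y = 0.4454x - 12.4543


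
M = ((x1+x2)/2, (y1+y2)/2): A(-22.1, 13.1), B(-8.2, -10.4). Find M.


Mx = (-22.1 - 8.2)/2 = -30.3/2 = -15.1500
My = (13.1 - 10.4)/2 = 2.7/2 = 1.3500

(-15.1500, 1.3500)


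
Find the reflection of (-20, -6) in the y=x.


Reflection rule for y=x: (y, x)
(-20, -6) -> (-6, -20)

(-6, -20)


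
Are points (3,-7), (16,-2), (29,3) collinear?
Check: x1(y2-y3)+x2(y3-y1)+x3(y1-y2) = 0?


3*(-2-3) + 16*(3+ 7) + 29*(-7+ 2)
= -15 + 160 - 145 = 0

Yes, collinear (determinant = 0)


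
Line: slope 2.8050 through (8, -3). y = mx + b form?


y + 3 = 2.8050(x - 8)
y = 2.8050x - 3 - 2.8050*8
y = 2.8050x - 25.4400

y = 2.8050x - 25.4400


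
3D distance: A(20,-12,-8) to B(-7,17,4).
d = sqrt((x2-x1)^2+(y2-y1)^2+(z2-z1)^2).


dx=-27, dy=29, dz=12
d = sqrt(729+841+144) = sqrt(1714) = 41.4005

41.4005


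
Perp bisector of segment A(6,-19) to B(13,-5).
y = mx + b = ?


Midpoint = (9.5, -12)
Slope of AB = dy/dx = 14/7 = 2.0000
Perp slope = -dx/dy = -7/14 = -0.5000
b = My - (perp slope)*Mx = -12 + (7*9.5)/14 = -12 + 4.7500 = -7.2500

y = -0.5000x - 7.2500


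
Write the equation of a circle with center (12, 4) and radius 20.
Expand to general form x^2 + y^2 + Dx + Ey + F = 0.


(x-12)^2 + (y-4)^2 = 20^2
D = -2h = -24, E = -2k = -8
F = h^2+k^2-r^2 = 144+16-400 = -240

x^2 + y^2 - 24x - 8y - 240 = 0


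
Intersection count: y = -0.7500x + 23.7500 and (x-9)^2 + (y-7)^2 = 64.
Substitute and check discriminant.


Substitute y = -0.7500x + 23.7500: (x-9)^2 + (-0.7500x+23.7500-7)^2 = 64
Expand to Ax^2 + Bx + C = 0, where b-k = 16.75
A = 1+m^2 = 1.5625
B = 2(m(b-k) - h) = 2(-0.7500*16.75 - 9) = -43.125
C = h^2 + (b-k)^2 - r^2 = 81 + 280.5625 - 64 = 297.5625
disc = B^2-4AC = 1859.7656 - 1859.7656 = 0
disc = 0

1 intersection point (tangent)


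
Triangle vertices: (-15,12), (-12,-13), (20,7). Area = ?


-15*(-13-7) = 300
-12*(7-12) = 60
20*(12+ 13) = 500
sum = 860
Area = |860|/2 = 430.0000

430.0000 sq units


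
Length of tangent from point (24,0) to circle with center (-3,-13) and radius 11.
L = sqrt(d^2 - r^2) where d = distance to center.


d = sqrt((24+ 3)^2 + (0+ 13)^2) = sqrt(729+169) = 29.9666
L = sqrt(898.0000 - 121) = sqrt(777.0000) = 27.8747

27.8747


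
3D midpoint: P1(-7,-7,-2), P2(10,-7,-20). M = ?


Mx = (-7+10)/2 = 1.5000
My = (-7- 7)/2 = -7.0000
Mz = (-2- 20)/2 = -11.0000

M = (1.5000, -7.0000, -11.0000)


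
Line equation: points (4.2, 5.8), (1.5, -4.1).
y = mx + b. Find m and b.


m = (-9.9)/(-2.7) = 3.6667
b = y1 - m*x1 = 5.8 - (-9.9*4.2)/(-2.7) = 5.8 - 15.4000 = -9.6000

y = 3.6667x - 9.6000


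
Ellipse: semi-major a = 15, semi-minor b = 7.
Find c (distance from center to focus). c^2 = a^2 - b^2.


c^2 = 15^2 - 7^2 = 225 - 49 = 176
c = sqrt(176) = 13.2665

c = 13.2665


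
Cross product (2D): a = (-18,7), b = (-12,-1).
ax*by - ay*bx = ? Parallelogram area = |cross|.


cross = -18*(-1) - 7*(-12) = 18 + 84 = 102
Parallelogram area = |102| = 102

cross = 102, parallelogram area = 102


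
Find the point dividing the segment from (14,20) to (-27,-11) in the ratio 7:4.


Px = (7*(-27) + 4*14)/11 = -133/11 = -12.0909
Py = (7*(-11) + 4*20)/11 = 3/11 = 0.2727

P = (-12.0909, 0.2727)


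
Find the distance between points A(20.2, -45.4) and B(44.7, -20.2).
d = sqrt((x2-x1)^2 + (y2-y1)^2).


dx = 44.7 - 20.2 = 24.5
dy = -20.2 + 45.4 = 25.2
d = sqrt(600.25 + 635.04) = sqrt(1235.29) = 35.1467

35.1467


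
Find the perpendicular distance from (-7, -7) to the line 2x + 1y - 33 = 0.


|2*(-7) + 1*(-7) - 33| = |-54| = 54
sqrt(4 + 1) = sqrt(5) = 2.2361
d = 54/sqrt(5) = 24.1495

24.1495


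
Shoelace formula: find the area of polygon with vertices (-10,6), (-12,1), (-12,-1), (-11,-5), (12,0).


sum(xi*y_{i+1}) = -10*1 - 12*(-1) - 12*(-5) - 11*0 + 12*6 = 134
sum(yi*x_{i+1}) = 6*(-12) + 1*(-12) - 1*(-11) - 5*12 + 0*(-10) = -133
Area = |134 + 133|/2 = 267/2 = 133.5000

133.5000 sq units


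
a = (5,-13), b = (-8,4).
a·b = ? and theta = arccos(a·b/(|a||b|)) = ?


a·b = 5*(-8) - 13*4 = -40 - 52 = -92
|a| = sqrt(25+169) = 13.9284
|b| = sqrt(64+16) = 8.9443
cos(theta) = -92/(sqrt(194)*sqrt(80)) = -92/sqrt(15520) = -0.738485
theta = arccos(-92/sqrt(15520)) = 137.6026 degrees

a·b = -92, theta = 137.6026 deg


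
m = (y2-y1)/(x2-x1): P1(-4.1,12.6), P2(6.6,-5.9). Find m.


dy = -5.9 - 12.6 = -18.5
dx = 6.6 + 4.1 = 10.7
m = -18.5/10.7 = -1.7290

m = -1.7290


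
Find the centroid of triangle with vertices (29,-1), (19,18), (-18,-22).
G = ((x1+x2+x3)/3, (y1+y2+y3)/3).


Gx = (29+19- 18)/3 = 30/3 = 10.0000
Gy = (-1+18- 22)/3 = -5/3 = -1.6667

G = (10.0000, -1.6667)


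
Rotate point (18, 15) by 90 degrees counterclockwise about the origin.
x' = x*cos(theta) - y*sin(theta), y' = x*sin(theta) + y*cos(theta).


cos(90) = 0, sin(90) = 1
x' = 18*0 - 15*1 = -15
y' = 18*1 + 15*0 = 18

(-15, 18)


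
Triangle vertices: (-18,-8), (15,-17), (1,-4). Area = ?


-18*(-17+ 4) = 234
15*(-4+ 8) = 60
1*(-8+ 17) = 9
sum = 303
Area = |303|/2 = 151.5000

151.5000 sq units


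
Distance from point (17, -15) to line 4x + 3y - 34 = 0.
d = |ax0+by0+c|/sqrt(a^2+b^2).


|4*17 + 3*(-15) - 34| = |-11| = 11
sqrt(16 + 9) = sqrt(25) = 5.0000
d = 11/sqrt(25) = 2.2000

2.2000


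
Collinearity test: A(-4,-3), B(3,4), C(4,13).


-4*(4-13) + 3*(13+ 3) + 4*(-3-4)
= 36 + 48 - 28 = 56

No, not collinear (determinant = 56)


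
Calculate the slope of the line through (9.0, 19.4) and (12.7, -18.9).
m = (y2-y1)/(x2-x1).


dy = -18.9 - 19.4 = -38.3
dx = 12.7 - 9.0 = 3.7
m = -38.3/3.7 = -10.3514

m = -10.3514


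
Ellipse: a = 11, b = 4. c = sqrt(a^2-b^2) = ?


c^2 = 11^2 - 4^2 = 121 - 16 = 105
c = sqrt(105) = 10.2470

c = 10.2470


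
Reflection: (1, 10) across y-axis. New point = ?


Reflection rule for y-axis: (-x, y)
(1, 10) -> (-1, 10)

(-1, 10)


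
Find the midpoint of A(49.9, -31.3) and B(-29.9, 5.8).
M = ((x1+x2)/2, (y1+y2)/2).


Mx = (49.9 - 29.9)/2 = 20.0/2 = 10.0000
My = (-31.3 + 5.8)/2 = -25.5/2 = -12.7500

(10.0000, -12.7500)


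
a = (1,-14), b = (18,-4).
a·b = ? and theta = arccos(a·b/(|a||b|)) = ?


a·b = 1*18 - 14*(-4) = 18 + 56 = 74
|a| = sqrt(1+196) = 14.0357
|b| = sqrt(324+16) = 18.4391
cos(theta) = 74/(sqrt(197)*sqrt(340)) = 74/sqrt(66980) = 0.285930
theta = arccos(74/sqrt(66980)) = 73.3856 degrees

a·b = 74, theta = 73.3856 deg


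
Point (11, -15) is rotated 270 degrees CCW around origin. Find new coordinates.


cos(270) = 0, sin(270) = -1
x' = 11*0 + 15*(-1) = -15
y' = 11*(-1) - 15*0 = -11

(-15, -11)


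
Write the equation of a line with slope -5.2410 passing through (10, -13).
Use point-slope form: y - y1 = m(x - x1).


y + 13 = -5.2410(x - 10)
y = -5.2410x - 13 + 5.2410*10
y = -5.2410x + 39.4100

y = -5.2410x + 39.4100


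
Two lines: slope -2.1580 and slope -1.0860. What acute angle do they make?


m1-m2 = -1.072
1+m1*m2 = 3.343588
tan(theta) = |-1.072/3.343588| = 0.320614
theta = arctan(|-1.072/3.343588|) = 17.7766 degrees (acute angle)

17.7766 degrees


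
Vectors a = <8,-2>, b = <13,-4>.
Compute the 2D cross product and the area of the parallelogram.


cross = 8*(-4) + 2*13 = -32 + 26 = -6
Parallelogram area = |-6| = 6

cross = -6, parallelogram area = 6


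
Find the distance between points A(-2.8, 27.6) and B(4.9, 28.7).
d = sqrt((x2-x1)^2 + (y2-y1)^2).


dx = 4.9 + 2.8 = 7.7
dy = 28.7 - 27.6 = 1.1
d = sqrt(59.29 + 1.21) = sqrt(60.5) = 7.7782

7.7782


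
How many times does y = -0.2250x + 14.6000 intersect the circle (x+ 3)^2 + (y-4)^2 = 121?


Substitute y = -0.2250x + 14.6000: (x+ 3)^2 + (-0.2250x+14.6000-4)^2 = 121
Expand to Ax^2 + Bx + C = 0, where b-k = 10.6
A = 1+m^2 = 1.050625
B = 2(m(b-k) - h) = 2(-0.2250*10.6 + 3) = 1.23
C = h^2 + (b-k)^2 - r^2 = 9 + 112.36 - 121 = 0.36
disc = B^2-4AC = 1.5129 - 1.5129 = 0
disc = 0

1 intersection point (tangent)


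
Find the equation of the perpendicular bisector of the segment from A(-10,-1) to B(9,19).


Midpoint = (-0.5, 9)
Slope of AB = dy/dx = 20/19 = 1.0526
Perp slope = -dx/dy = -19/20 = -0.9500
b = My - (perp slope)*Mx = 9 + (19*(-0.5))/20 = 9 - 0.4750 = 8.5250

y = -0.9500x + 8.5250


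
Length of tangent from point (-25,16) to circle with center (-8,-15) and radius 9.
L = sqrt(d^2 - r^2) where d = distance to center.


d = sqrt((-25+ 8)^2 + (16+ 15)^2) = sqrt(289+961) = 35.3553
L = sqrt(1250.0000 - 81) = sqrt(1169.0000) = 34.1906

34.1906


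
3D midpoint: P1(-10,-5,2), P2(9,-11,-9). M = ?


Mx = (-10+9)/2 = -0.5000
My = (-5- 11)/2 = -8.0000
Mz = (2- 9)/2 = -3.5000

M = (-0.5000, -8.0000, -3.5000)


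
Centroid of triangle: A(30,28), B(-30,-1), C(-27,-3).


Gx = (30- 30- 27)/3 = -27/3 = -9.0000
Gy = (28- 1- 3)/3 = 24/3 = 8.0000

G = (-9.0000, 8.0000)


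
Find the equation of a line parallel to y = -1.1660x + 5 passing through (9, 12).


Parallel lines have equal slopes.
m2 = -1.1660
b2 = 12 + 1.1660*9 = 22.4940

y = -1.1660x + 22.4940


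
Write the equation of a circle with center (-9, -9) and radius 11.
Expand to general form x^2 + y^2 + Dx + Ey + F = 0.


(x+ 9)^2 + (y+ 9)^2 = 11^2
D = -2h = 18, E = -2k = 18
F = h^2+k^2-r^2 = 81+81-121 = 41

x^2 + y^2 + 18x + 18y + 41 = 0


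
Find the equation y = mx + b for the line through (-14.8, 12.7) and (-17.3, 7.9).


m = (-4.8)/(-2.5) = 1.9200
b = y1 - m*x1 = 12.7 - (-4.8*(-14.8))/(-2.5) = 12.7 + 28.4160 = 41.1160

y = 1.9200x + 41.1160


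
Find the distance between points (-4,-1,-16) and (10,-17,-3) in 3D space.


dx=14, dy=-16, dz=13
d = sqrt(196+256+169) = sqrt(621) = 24.9199

24.9199


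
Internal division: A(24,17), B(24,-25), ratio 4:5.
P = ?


Px = (4*24 + 5*24)/9 = 216/9 = 24.0000
Py = (4*(-25) + 5*17)/9 = -15/9 = -1.6667

P = (24.0000, -1.6667)


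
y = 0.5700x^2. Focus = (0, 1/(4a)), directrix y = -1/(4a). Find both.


a = 0.5700
1/(4a) = 0.4386
Focus = (0, 0.4386)
Directrix: y = -0.4386

Focus = (0, 0.4386), Directrix: y = -0.4386


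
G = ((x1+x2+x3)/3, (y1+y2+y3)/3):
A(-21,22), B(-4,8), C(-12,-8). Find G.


Gx = (-21- 4- 12)/3 = -37/3 = -12.3333
Gy = (22+8- 8)/3 = 22/3 = 7.3333

G = (-12.3333, 7.3333)


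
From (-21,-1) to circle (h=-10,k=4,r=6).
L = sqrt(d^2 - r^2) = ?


d = sqrt((-21+ 10)^2 + (-1-4)^2) = sqrt(121+25) = 12.0830
L = sqrt(146.0000 - 36) = sqrt(110.0000) = 10.4881

10.4881


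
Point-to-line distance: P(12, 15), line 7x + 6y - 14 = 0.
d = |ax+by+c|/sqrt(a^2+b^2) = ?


|7*12 + 6*15 - 14| = |160| = 160
sqrt(49 + 36) = sqrt(85) = 9.2195
d = 160/sqrt(85) = 17.3544

17.3544


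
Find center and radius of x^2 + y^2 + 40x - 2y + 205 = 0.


h = -D/2 = -40/2 = -20
k = -E/2 = 2/2 = 1
r^2 = h^2 + k^2 - F = 400 + 1 - 205 = 196
r = 14

Center (-20, 1), radius = 14


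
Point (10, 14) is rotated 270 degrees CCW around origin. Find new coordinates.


cos(270) = 0, sin(270) = -1
x' = 10*0 - 14*(-1) = 14
y' = 10*(-1) + 14*0 = -10

(14, -10)


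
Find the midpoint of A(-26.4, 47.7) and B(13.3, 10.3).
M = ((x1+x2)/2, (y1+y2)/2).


Mx = (-26.4 + 13.3)/2 = -13.1/2 = -6.5500
My = (47.7 + 10.3)/2 = 58.0/2 = 29.0000

(-6.5500, 29.0000)


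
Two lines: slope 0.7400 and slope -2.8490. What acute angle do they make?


m1-m2 = 3.589
1+m1*m2 = -1.10826
tan(theta) = |3.589/(-1.10826)| = 3.238410
theta = arctan(|3.589/(-1.10826)|) = 72.8397 degrees (acute angle)

72.8397 degrees


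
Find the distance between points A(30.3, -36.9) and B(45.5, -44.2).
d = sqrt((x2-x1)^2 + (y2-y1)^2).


dx = 45.5 - 30.3 = 15.2
dy = -44.2 + 36.9 = -7.3
d = sqrt(231.04 + 53.29) = sqrt(284.33) = 16.8621

16.8621


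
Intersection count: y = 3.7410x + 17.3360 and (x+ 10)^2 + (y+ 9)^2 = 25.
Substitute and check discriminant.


Substitute y = 3.7410x + 17.3360: (x+ 10)^2 + (3.7410x+17.3360+ 9)^2 = 25
Expand to Ax^2 + Bx + C = 0, where b-k = 26.336
A = 1+m^2 = 14.995081
B = 2(m(b-k) - h) = 2(3.7410*26.336 + 10) = 217.045952
C = h^2 + (b-k)^2 - r^2 = 100 + 693.584896 - 25 = 768.584896
disc = B^2-4AC = 47108.9453 - 46099.9711 = 1008.9742
disc > 0

2 intersection points


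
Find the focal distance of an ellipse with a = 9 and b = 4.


c^2 = 9^2 - 4^2 = 81 - 16 = 65
c = sqrt(65) = 8.0623

c = 8.0623


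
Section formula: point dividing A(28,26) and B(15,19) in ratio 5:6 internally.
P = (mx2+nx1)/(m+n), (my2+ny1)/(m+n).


Px = (5*15 + 6*28)/11 = 243/11 = 22.0909
Py = (5*19 + 6*26)/11 = 251/11 = 22.8182

P = (22.0909, 22.8182)


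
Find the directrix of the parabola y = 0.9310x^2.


a = 0.9310
1/(4a) = 0.2685
directrix: y = -0.2685 = -0.2685

y = -0.2685


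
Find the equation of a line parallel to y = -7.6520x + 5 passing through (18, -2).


Parallel lines have equal slopes.
m2 = -7.6520
b2 = -2 + 7.6520*18 = 135.7360

y = -7.6520x + 135.7360


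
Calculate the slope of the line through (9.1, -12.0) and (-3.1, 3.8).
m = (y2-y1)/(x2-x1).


dy = 3.8 + 12.0 = 15.8
dx = -3.1 - 9.1 = -12.2
m = 15.8/(-12.2) = -1.2951

m = -1.2951


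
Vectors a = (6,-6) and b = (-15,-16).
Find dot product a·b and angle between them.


a·b = 6*(-15) - 6*(-16) = -90 + 96 = 6
|a| = sqrt(36+36) = 8.4853
|b| = sqrt(225+256) = 21.9317
cos(theta) = 6/(sqrt(72)*sqrt(481)) = 6/sqrt(34632) = 0.032241
theta = arccos(6/sqrt(34632)) = 88.1524 degrees

a·b = 6, theta = 88.1524 deg


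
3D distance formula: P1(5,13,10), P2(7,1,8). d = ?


dx=2, dy=-12, dz=-2
d = sqrt(4+144+4) = sqrt(152) = 12.3288

12.3288


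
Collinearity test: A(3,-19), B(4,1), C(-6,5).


3*(1-5) + 4*(5+ 19) - 6*(-19-1)
= -12 + 96 + 120 = 204

No, not collinear (determinant = 204)


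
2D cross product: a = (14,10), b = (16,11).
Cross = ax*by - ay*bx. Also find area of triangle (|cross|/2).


cross = 14*11 - 10*16 = 154 - 160 = -6
Triangle area = |-6|/2 = 6/2 = 3.0000

cross = -6, triangle area = 3.0000


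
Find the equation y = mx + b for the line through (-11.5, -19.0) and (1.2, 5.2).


m = (24.2)/(12.7) = 1.9055
b = y1 - m*x1 = -19.0 - (24.2*(-11.5))/(12.7) = -19.0 + 21.9134 = 2.9134

y = 1.9055x + 2.9134


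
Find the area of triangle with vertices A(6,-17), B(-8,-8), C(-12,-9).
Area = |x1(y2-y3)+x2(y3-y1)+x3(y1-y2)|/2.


6*(-8+ 9) = 6
-8*(-9+ 17) = -64
-12*(-17+ 8) = 108
sum = 50
Area = |50|/2 = 25.0000

25.0000 sq units


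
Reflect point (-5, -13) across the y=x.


Reflection rule for y=x: (y, x)
(-5, -13) -> (-13, -5)

(-13, -5)


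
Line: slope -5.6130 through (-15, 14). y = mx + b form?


y - 14 = -5.6130(x + 15)
y = -5.6130x + 14 + 5.6130*(-15)
y = -5.6130x - 70.1950

y = -5.6130x - 70.1950


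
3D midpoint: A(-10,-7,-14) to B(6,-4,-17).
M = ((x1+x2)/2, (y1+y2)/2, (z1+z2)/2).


Mx = (-10+6)/2 = -2.0000
My = (-7- 4)/2 = -5.5000
Mz = (-14- 17)/2 = -15.5000

M = (-2.0000, -5.5000, -15.5000)


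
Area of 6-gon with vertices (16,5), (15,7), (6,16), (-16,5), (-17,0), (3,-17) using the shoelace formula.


sum(xi*y_{i+1}) = 16*7 + 15*16 + 6*5 - 16*0 - 17*(-17) + 3*5 = 686
sum(yi*x_{i+1}) = 5*15 + 7*6 + 16*(-16) + 5*(-17) + 0*3 - 17*16 = -496
Area = |686 + 496|/2 = 1182/2 = 591.0000

591.0000 sq units


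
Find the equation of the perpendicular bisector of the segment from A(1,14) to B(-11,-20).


Midpoint = (-5, -3)
Slope of AB = dy/dx = -34/(-12) = 2.8333
Perp slope = -dx/dy = -12/34 = -0.3529
b = My - (perp slope)*Mx = -3 + (-12*(-5))/(-34) = -3 - 1.7647 = -4.7647

y = -0.3529x - 4.7647


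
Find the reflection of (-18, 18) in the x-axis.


Reflection rule for x-axis: (x, -y)
(-18, 18) -> (-18, -18)

(-18, -18)


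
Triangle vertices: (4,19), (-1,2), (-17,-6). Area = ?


4*(2+ 6) = 32
-1*(-6-19) = 25
-17*(19-2) = -289
sum = -232
Area = |-232|/2 = 116.0000

116.0000 sq units


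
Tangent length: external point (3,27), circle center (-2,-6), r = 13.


d = sqrt((3+ 2)^2 + (27+ 6)^2) = sqrt(25+1089) = 33.3766
L = sqrt(1114.0000 - 169) = sqrt(945.0000) = 30.7409

30.7409
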